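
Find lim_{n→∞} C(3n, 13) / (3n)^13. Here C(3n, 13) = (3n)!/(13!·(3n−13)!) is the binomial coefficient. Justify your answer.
lim = 1/13! = 1/6227020800

With N = 3n → ∞: C(N, 13) / N^13 = [N(N−1)…(N−12)] / (13! · N^13) = (1/13!) · 1 · (1 − 1/(3n)) · … · (1 − 12/(3n)). Each factor → 1 as N → ∞, so the limit is 1/13! = 1/6227020800.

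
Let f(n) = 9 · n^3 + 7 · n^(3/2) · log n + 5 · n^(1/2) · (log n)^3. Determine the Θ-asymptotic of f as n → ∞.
f(n) ∈ Θ(n^3)

Compare the terms by growth order. For large n, n^a · (log n)^b dominates n^a' · (log n)^b' iff a > a', or (a = a' and b > b'). Ranking the 3 terms shows the dominant one is 9 · n^3. Hence f(n) ∈ Θ(n^3).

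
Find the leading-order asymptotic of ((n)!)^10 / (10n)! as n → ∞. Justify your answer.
((n)!)^10/(10n)! ~ ((2π·n)^(9/2) / sqrt(10)) · 10^(−10·n)  →  0

Write N = n. Stirling: N! ~ sqrt(2π N)(N/e)^N and (10N)! ~ sqrt(2π·10N)·(10N/e)^(10N).
  (N!)^10/(10N)! ~ (2π N)^(10/2) (N/e)^(10N) / [sqrt(2π·10N) (10N/e)^(10N)]
     = (2π N)^(10/2) / sqrt(2π·10N) · (N/(10N))^(10N)
     = (2π N)^((10−1)/2) / sqrt(10) · 10^(−10N).
Since 10^10 > 1, the factor 10^(−10N) decays exponentially, so the ratio → 0. Substituting N = n gives the stated form.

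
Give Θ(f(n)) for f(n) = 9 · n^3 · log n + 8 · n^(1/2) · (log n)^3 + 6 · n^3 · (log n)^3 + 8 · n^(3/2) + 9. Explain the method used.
f(n) ∈ Θ(n^3 · (log n)^3)

Compare the terms by growth order. For large n, n^a · (log n)^b dominates n^a' · (log n)^b' iff a > a', or (a = a' and b > b'). Ranking the 5 terms shows the dominant one is 6 · n^3 · (log n)^3. Hence f(n) ∈ Θ(n^3 · (log n)^3).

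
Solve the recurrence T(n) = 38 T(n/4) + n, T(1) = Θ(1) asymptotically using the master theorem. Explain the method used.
T(n) = Θ(n^(log_4 38))

Master theorem: compare f(n) = n to n^(log_4 38) where log_4 38 ≈ 2.624. Since 1 < log_4 38, we have f(n) = O(n^(log_4 38 − ε)) for some ε > 0 — Case 1. Hence T(n) = Θ(n^(log_4 38)).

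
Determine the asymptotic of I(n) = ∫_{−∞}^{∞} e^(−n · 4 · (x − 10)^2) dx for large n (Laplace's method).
I(n) = sqrt(π/(4n))

Here φ(x) = 4 · (x − 10)^2 has its unique minimum at x* = 10 with φ(x*) = 0 and φ''(x*) = 8. Laplace's method gives
  I(n) ~ e^(−n φ(x*)) · sqrt(2π / (n · φ''(x*))) = sqrt(2π / (8n)) = sqrt(π/(4n)).
This is exact: substituting u = (x − 10)·sqrt(4n) gives I(n) = (1/sqrt(4n)) ∫_{−∞}^{∞} e^(−u^2) du = sqrt(π/(4n)).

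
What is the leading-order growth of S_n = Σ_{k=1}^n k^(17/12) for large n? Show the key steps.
S_n ~ (12/29) · n^(29/12)

Integral comparison: Σ_{k=1}^n k^(17/12) = ∫_0^n x^(17/12) dx + O(n^(17/12)). The integral is n^(1 + 17/12) / (1 + 17/12) = n^((17+12)/12) / ((17+12)/12) = (12/29) · n^(29/12).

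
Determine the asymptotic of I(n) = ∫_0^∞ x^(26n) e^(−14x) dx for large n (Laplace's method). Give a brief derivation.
I(n) ~ (sqrt(2π·26n) / 14) · (26n/(14e))^(26n)

Write the integrand as exp(26n ln x − 14x) and set f(x) = 26n ln x − 14x. Then f'(x) = 26n/x − 14 = 0 at x* = 26n/14, and f''(x*) = −26n/x*^2 = −14^2/(26n). Laplace's method (interior maximum) gives
  I(n) ~ e^(f(x*)) · sqrt(2π / |f''(x*)|)
        = exp(26n ln(26n/14) − 26n) · sqrt(2π · 26n / 14^2)
        = (26n/14)^(26n) e^(−26n) · sqrt(2π·26n) / 14
        = (sqrt(2π·26n) / 14) · (26n/(14e))^(26n).
This matches Γ(26n+1)/14^(26n+1) with Stirling applied to Γ.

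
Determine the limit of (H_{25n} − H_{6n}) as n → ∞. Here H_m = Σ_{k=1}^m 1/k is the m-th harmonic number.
lim = ln(25/6)

Euler-Maclaurin gives H_m = ln m + γ + 1/(2m) + O(1/m^2). The γ and O(1/m) terms cancel in the difference:
  H_{25n} − H_{6n} = ln(25n) − ln(6n) + O(1/n) = ln(25/6) + O(1/n).
Hence the limit is ln(25/6).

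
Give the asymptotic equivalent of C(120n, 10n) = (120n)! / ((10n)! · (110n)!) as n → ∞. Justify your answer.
C(120n, 10n) ~ (8916100448256/285311670611)^(10n) · sqrt(6/(11π·10n))

Write N = 10n. Apply Stirling to each factorial:
  (12N)! ~ sqrt(2π·12N) · (12N/e)^(12N),
  N! ~ sqrt(2π N) · (N/e)^N,
  (11N)! ~ sqrt(2π·11N) · (11N/e)^(11N).
The exponential factors combine to (12N)^(12N) / (N^N · (11N)^(11N)) = 12^(12N)/11^(11N) = (12^12/11^11)^N = (8916100448256/285311670611)^N.
The square-root prefactors combine to sqrt(2π·12N) / (sqrt(2π N)·sqrt(2π·11N)) = sqrt(12 / (2π·11·N)) = sqrt(6/(11π·10n)).
Substituting N = 10n: C(120n, 10n) ~ (8916100448256/285311670611)^(10n) · sqrt(6/(11π·10n)).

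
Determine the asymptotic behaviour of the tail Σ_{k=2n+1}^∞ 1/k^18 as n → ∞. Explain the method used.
Σ_{k>2n} 1/k^18 ~ 1/(17 · (2n)^17)

Compare to the integral: ∫_{2n}^∞ x^(−18) dx = [−x^(−17)/17]_{2n}^∞ = 1/((18−1)·(2n)^17). Euler-Maclaurin then gives
  Σ_{k>2n} 1/k^18 = ∫_{2n}^∞ dx/x^18 − 1/(2·(2n)^18) + O(1/(2n)^19).
(Equivalently this is ζ(18) − Σ_{k≤2n} 1/k^18.)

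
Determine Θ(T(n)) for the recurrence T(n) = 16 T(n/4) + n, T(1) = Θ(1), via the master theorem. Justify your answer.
T(n) = Θ(n^2)

Master theorem: compare f(n) = n to n^(log_4 16) where log_4 16 = 2. Since 1 < log_4 16, we have f(n) = O(n^(log_4 16 − ε)) for some ε > 0 — Case 1. Hence T(n) = Θ(n^(log_4 16)) = Θ(n^2).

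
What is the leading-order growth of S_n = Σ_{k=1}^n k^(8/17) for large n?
S_n ~ (17/25) · n^(25/17)

Integral comparison: Σ_{k=1}^n k^(8/17) = ∫_0^n x^(8/17) dx + O(n^(8/17)). The integral is n^(1 + 8/17) / (1 + 8/17) = n^((8+17)/17) / ((8+17)/17) = (17/25) · n^(25/17).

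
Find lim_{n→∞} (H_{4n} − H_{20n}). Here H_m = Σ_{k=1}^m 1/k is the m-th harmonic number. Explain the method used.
lim = ln(4/20) = −ln 5

Euler-Maclaurin gives H_m = ln m + γ + 1/(2m) + O(1/m^2). The γ and O(1/m) terms cancel in the difference:
  H_{4n} − H_{20n} = ln(4n) − ln(20n) + O(1/n) = ln(4/20) + O(1/n).
Hence the limit is ln(4/20) = −ln 5.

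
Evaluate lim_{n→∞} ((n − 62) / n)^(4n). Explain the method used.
lim = e^(−248)

Rewrite as (1 − 62/n)^(4n). By the standard limit (1 + x/n)^n → e^x, we have (1 − 62/n)^n → e^(−62), and raising to the 4th power gives e^(−248).
More precisely, ln[(1 − 62/n)^(4n)] = 4n · ln(1 − 62/n) = 4n · (-62/n + O(1/n^2)) = -248 + O(1/n) → -248.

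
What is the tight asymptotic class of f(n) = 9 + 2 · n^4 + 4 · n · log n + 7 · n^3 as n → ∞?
f(n) ∈ Θ(n^4)

Compare the terms by growth order. For large n, n^a · (log n)^b dominates n^a' · (log n)^b' iff a > a', or (a = a' and b > b'). Ranking the 4 terms shows the dominant one is 2 · n^4. Hence f(n) ∈ Θ(n^4).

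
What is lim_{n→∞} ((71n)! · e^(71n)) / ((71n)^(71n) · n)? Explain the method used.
lim = 0

Stirling: (71n)! ~ sqrt(2π·71n) · (71n/e)^(71n). Hence
  (71n)! · e^(71n) / (71n)^(71n) ~ sqrt(2π·71n).
Dividing by n: sqrt(2π·71n) / n = sqrt(2π·71) · n^((1−2)/2), so the expression behaves like sqrt(2π·71) · n^((1−2)/2) → 0.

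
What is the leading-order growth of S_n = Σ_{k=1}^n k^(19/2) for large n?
S_n ~ (2/21) · n^(21/2)

Integral comparison: Σ_{k=1}^n k^(19/2) = ∫_0^n x^(19/2) dx + O(n^(19/2)). The integral is n^(1 + 19/2) / (1 + 19/2) = n^((19+2)/2) / ((19+2)/2) = (2/21) · n^(21/2).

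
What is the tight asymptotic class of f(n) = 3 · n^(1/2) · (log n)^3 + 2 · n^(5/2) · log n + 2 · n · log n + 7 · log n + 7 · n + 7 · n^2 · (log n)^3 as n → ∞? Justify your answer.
f(n) ∈ Θ(n^(5/2) · log n)

Compare the terms by growth order. For large n, n^a · (log n)^b dominates n^a' · (log n)^b' iff a > a', or (a = a' and b > b'). Ranking the 6 terms shows the dominant one is 2 · n^(5/2) · log n. Hence f(n) ∈ Θ(n^(5/2) · log n).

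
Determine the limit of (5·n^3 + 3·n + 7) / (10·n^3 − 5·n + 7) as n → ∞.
lim = 5/10 = 1/2

For large n the leading n^3 terms dominate both numerator and denominator. Dividing top and bottom by n^3, every other term tends to 0, leaving 5/10 = 1/2.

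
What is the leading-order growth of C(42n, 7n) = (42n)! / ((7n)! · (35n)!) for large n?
C(42n, 7n) ~ (46656/3125)^(7n) · sqrt(3/(5π·7n))

Write N = 7n. Apply Stirling to each factorial:
  (6N)! ~ sqrt(2π·6N) · (6N/e)^(6N),
  N! ~ sqrt(2π N) · (N/e)^N,
  (5N)! ~ sqrt(2π·5N) · (5N/e)^(5N).
The exponential factors combine to (6N)^(6N) / (N^N · (5N)^(5N)) = 6^(6N)/5^(5N) = (6^6/5^5)^N = (46656/3125)^N.
The square-root prefactors combine to sqrt(2π·6N) / (sqrt(2π N)·sqrt(2π·5N)) = sqrt(6 / (2π·5·N)) = sqrt(3/(5π·7n)).
Substituting N = 7n: C(42n, 7n) ~ (46656/3125)^(7n) · sqrt(3/(5π·7n)).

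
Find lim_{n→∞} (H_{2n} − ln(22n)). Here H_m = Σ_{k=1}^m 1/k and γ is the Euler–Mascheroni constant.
lim = −ln 11 + γ

By Euler-Maclaurin, H_m = ln m + γ + O(1/m). So
  H_{2n} − ln(22n) = ln(2n) + γ − ln(22n) + O(1/n)
                       = ln(2/22) + γ + O(1/n).
Hence the limit is ln(2/22) + γ (= −ln 11).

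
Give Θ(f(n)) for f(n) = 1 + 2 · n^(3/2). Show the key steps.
f(n) ∈ Θ(n^(3/2))

Compare the terms by growth order. For large n, n^a · (log n)^b dominates n^a' · (log n)^b' iff a > a', or (a = a' and b > b'). Ranking the 2 terms shows the dominant one is 2 · n^(3/2). Hence f(n) ∈ Θ(n^(3/2)).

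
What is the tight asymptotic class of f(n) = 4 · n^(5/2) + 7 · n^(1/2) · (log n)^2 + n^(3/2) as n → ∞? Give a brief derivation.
f(n) ∈ Θ(n^(5/2))

Compare the terms by growth order. For large n, n^a · (log n)^b dominates n^a' · (log n)^b' iff a > a', or (a = a' and b > b'). Ranking the 3 terms shows the dominant one is 4 · n^(5/2). Hence f(n) ∈ Θ(n^(5/2)).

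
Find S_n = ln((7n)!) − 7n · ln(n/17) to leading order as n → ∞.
S_n ~ 7n · (ln 119 − 1) + O(ln n)

Stirling: ln((7n)!) = 7n ln(7n) − 7n + O(ln n).
  S_n = 7n ln(7n) − 7n − 7n ln(n/17) + O(ln n)
      = 7n ln(7n) − 7n ln n + 7n ln 17 − 7n + O(ln n)
      = 7n ln 7 + 7n ln 17 − 7n + O(ln n)
      = 7n (ln 119 − 1) + O(ln n).
Numerically ln(119) − 1 ≈ 3.7791.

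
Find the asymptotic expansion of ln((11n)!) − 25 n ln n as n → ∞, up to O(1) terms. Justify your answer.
ln((11n)!) − 25 n ln n = −14 n ln n + 11(ln 11 − 1) n + (1/2) ln(2π·11n) + O(1/n)

Stirling: ln((11n)!) = 11n ln(11n) − 11n + (1/2) ln(2π·11n) + O(1/n).
Expand 11n ln(11n) = 11n (ln n + ln 11) = 11n ln n + 11n ln 11.
Subtract 25n ln n: leading term is (11 − 25) n ln n = −14 n ln n. The next term is 11n ln 11 − 11n = 11(ln 11 − 1) n. Then the (1/2) ln(2π·11n) correction.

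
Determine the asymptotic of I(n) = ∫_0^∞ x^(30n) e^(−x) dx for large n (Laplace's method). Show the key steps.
I(n) ~ sqrt(2π·30n) · (30n/e)^(30n)

Write the integrand as exp(30n ln x − x) and set f(x) = 30n ln x − x. Then f'(x) = 30n/x − 1 = 0 at x* = 30n, and f''(x*) = −30n/x*^2 = −1/(30n). Laplace's method (interior maximum) gives
  I(n) ~ e^(f(x*)) · sqrt(2π / |f''(x*)|)
        = exp(30n ln(30n) − 30n) · sqrt(2π · 30n)
        = (30n)^(30n) e^(−30n) · sqrt(2π·30n)
        = sqrt(2π·30n) · (30n/e)^(30n).
This matches Γ(30n+1) with Stirling applied to Γ.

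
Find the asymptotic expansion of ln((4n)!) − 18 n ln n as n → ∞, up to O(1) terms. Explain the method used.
ln((4n)!) − 18 n ln n = −14 n ln n + 4(ln 4 − 1) n + (1/2) ln(2π·4n) + O(1/n)

Stirling: ln((4n)!) = 4n ln(4n) − 4n + (1/2) ln(2π·4n) + O(1/n).
Expand 4n ln(4n) = 4n (ln n + ln 4) = 4n ln n + 4n ln 4.
Subtract 18n ln n: leading term is (4 − 18) n ln n = −14 n ln n. The next term is 4n ln 4 − 4n = 4(ln 4 − 1) n. Then the (1/2) ln(2π·4n) correction.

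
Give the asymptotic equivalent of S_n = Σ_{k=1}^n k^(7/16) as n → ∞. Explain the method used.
S_n ~ (16/23) · n^(23/16)

Integral comparison: Σ_{k=1}^n k^(7/16) = ∫_0^n x^(7/16) dx + O(n^(7/16)). The integral is n^(1 + 7/16) / (1 + 7/16) = n^((7+16)/16) / ((7+16)/16) = (16/23) · n^(23/16).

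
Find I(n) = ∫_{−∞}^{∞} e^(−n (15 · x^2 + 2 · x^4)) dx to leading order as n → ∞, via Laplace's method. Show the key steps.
I(n) ~ sqrt(π/(15n))

φ(x) = 15 · x^2 + 2 · x^4 has its unique global minimum at x* = 0 (since φ'(x) = 30x + 8x^3 = 0 only at x = 0 for real x with both coefficients positive, and φ → ∞ as |x| → ∞). At x* = 0, φ(0) = 0 and φ''(0) = 30. Laplace's method then gives
  I(n) ~ sqrt(2π / (n · φ''(0))) · e^(−n φ(0)) = sqrt(2π / (30n)) = sqrt(π/(15n)).
The 2 · x^4 term contributes only at subleading order (an O(1/n) relative correction).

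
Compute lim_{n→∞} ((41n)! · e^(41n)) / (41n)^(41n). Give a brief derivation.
lim = ∞

Stirling: (41n)! ~ sqrt(2π·41n) · (41n/e)^(41n). Hence
  (41n)! · e^(41n) / (41n)^(41n) ~ sqrt(2π·41n) = sqrt(2π·41) · sqrt(n) → ∞.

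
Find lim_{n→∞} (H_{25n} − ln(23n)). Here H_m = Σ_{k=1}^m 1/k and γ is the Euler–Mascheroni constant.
lim = ln(25/23) + γ

By Euler-Maclaurin, H_m = ln m + γ + O(1/m). So
  H_{25n} − ln(23n) = ln(25n) + γ − ln(23n) + O(1/n)
                       = ln(25/23) + γ + O(1/n).
Hence the limit is ln(25/23) + γ.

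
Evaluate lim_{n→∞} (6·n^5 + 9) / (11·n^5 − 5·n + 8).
lim = 6/11

For large n the leading n^5 terms dominate both numerator and denominator. Dividing top and bottom by n^5, every other term tends to 0, leaving 6/11.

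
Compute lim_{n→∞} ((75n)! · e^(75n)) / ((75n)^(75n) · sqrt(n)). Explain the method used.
lim = sqrt(2π·75)

Stirling: (75n)! ~ sqrt(2π·75n) · (75n/e)^(75n). Hence
  (75n)! · e^(75n) / (75n)^(75n) ~ sqrt(2π·75n).
Dividing by sqrt(n): sqrt(2π·75n) / sqrt(n) = sqrt(2π·75) · n^((1−1)/2), so the limit is sqrt(2π·75).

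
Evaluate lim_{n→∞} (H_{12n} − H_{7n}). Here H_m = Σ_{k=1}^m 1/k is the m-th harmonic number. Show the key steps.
lim = ln(12/7)

Euler-Maclaurin gives H_m = ln m + γ + 1/(2m) + O(1/m^2). The γ and O(1/m) terms cancel in the difference:
  H_{12n} − H_{7n} = ln(12n) − ln(7n) + O(1/n) = ln(12/7) + O(1/n).
Hence the limit is ln(12/7).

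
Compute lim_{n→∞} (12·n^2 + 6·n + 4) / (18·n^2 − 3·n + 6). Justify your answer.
lim = 12/18 = 2/3

For large n the leading n^2 terms dominate both numerator and denominator. Dividing top and bottom by n^2, every other term tends to 0, leaving 12/18 = 2/3.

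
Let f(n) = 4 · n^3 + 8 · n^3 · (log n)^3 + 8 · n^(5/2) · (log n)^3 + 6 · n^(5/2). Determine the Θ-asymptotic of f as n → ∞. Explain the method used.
f(n) ∈ Θ(n^3 · (log n)^3)

Compare the terms by growth order. For large n, n^a · (log n)^b dominates n^a' · (log n)^b' iff a > a', or (a = a' and b > b'). Ranking the 4 terms shows the dominant one is 8 · n^3 · (log n)^3. Hence f(n) ∈ Θ(n^3 · (log n)^3).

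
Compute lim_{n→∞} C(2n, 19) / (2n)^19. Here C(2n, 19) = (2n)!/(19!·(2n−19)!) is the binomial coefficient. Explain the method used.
lim = 1/19! = 1/121645100408832000

With N = 2n → ∞: C(N, 19) / N^19 = [N(N−1)…(N−18)] / (19! · N^19) = (1/19!) · 1 · (1 − 1/(2n)) · … · (1 − 18/(2n)). Each factor → 1 as N → ∞, so the limit is 1/19! = 1/121645100408832000.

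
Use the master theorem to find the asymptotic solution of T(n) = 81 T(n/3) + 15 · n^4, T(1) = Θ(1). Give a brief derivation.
T(n) = Θ(n^4 log n)

log_3 81 = 4, and f(n) = 15 · n^4 = Θ(n^(log_3 81)). This is Case 2 of the master theorem: T(n) = Θ(f(n) · log n) = Θ(n^4 log n).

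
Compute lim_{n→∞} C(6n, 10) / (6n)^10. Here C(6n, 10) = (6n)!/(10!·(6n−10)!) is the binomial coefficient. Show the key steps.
lim = 1/10! = 1/3628800

With N = 6n → ∞: C(N, 10) / N^10 = [N(N−1)…(N−9)] / (10! · N^10) = (1/10!) · 1 · (1 − 1/(6n)) · … · (1 − 9/(6n)). Each factor → 1 as N → ∞, so the limit is 1/10! = 1/3628800.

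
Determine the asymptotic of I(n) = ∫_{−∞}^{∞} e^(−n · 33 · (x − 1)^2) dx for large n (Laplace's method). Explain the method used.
I(n) = sqrt(π/(33n))

Here φ(x) = 33 · (x − 1)^2 has its unique minimum at x* = 1 with φ(x*) = 0 and φ''(x*) = 66. Laplace's method gives
  I(n) ~ e^(−n φ(x*)) · sqrt(2π / (n · φ''(x*))) = sqrt(2π / (66n)) = sqrt(π/(33n)).
This is exact: substituting u = (x − 1)·sqrt(33n) gives I(n) = (1/sqrt(33n)) ∫_{−∞}^{∞} e^(−u^2) du = sqrt(π/(33n)).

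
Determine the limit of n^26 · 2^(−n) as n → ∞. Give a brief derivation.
lim = 0

Exponentials with base > 1 dominate every fixed polynomial: for any fixed c, n^c / 2^n → 0 as n → ∞ (e.g. by the ratio test, or by writing 2^n = e^(n ln 2) and noting e^(n ln 2) / n^c → ∞). Hence n^26 · 2^(−n) = n^26 / 2^n → 0.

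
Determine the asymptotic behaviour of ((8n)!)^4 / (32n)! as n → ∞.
((8n)!)^4/(32n)! ~ ((2π·8n)^(3/2) / 2) · 4^(−4·8n)  →  0

Write N = 8n. Stirling: N! ~ sqrt(2π N)(N/e)^N and (4N)! ~ sqrt(2π·4N)·(4N/e)^(4N).
  (N!)^4/(4N)! ~ (2π N)^(4/2) (N/e)^(4N) / [sqrt(2π·4N) (4N/e)^(4N)]
     = (2π N)^(4/2) / sqrt(2π·4N) · (N/(4N))^(4N)
     = (2π N)^((4−1)/2) / 2 · 4^(−4N).
Since 4^4 > 1, the factor 4^(−4N) decays exponentially, so the ratio → 0. Substituting N = 8n gives the stated form.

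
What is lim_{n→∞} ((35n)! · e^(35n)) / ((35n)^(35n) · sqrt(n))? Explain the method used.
lim = sqrt(2π·35)

Stirling: (35n)! ~ sqrt(2π·35n) · (35n/e)^(35n). Hence
  (35n)! · e^(35n) / (35n)^(35n) ~ sqrt(2π·35n).
Dividing by sqrt(n): sqrt(2π·35n) / sqrt(n) = sqrt(2π·35) · n^((1−1)/2), so the limit is sqrt(2π·35).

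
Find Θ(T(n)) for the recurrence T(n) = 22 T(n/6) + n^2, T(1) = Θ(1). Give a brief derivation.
T(n) = Θ(n^2)

log_6 22 ≈ 1.725. f(n) = n^2 dominates n^(log_6 22) since 2 > 1.725, and the regularity condition a·f(n/b) = 22·(n/6)^2 = (22/36)·n^2 ≤ c·f(n) holds with c = 22/36 ≈ 0.611 < 1. So this is Case 3: T(n) = Θ(f(n)) = Θ(n^2).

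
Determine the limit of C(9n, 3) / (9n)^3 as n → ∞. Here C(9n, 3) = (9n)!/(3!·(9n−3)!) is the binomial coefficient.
lim = 1/3! = 1/6

With N = 9n → ∞: C(N, 3) / N^3 = [N(N−1)…(N−2)] / (3! · N^3) = (1/3!) · 1 · (1 − 1/(9n)) · (1 − 2/(9n)). Each factor → 1 as N → ∞, so the limit is 1/3! = 1/6.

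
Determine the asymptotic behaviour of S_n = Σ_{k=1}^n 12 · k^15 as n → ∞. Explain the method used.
S_n ~ 3 · n^16 / 4

By integral comparison (Euler-Maclaurin), Σ_{k=1}^n 12 · k^15 = 12 · ∫_0^n x^15 dx + O(n^15) = 12 · n^16/16 = 3 · n^16 / 4 + O(n^15). (Equivalently, Faulhaber's formula gives the same leading term.)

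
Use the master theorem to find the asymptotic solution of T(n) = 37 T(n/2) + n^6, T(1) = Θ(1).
T(n) = Θ(n^6)

log_2 37 ≈ 5.209. f(n) = n^6 dominates n^(log_2 37) since 6 > 5.209, and the regularity condition a·f(n/b) = 37·(n/2)^6 = (37/64)·n^6 ≤ c·f(n) holds with c = 37/64 ≈ 0.578 < 1. So this is Case 3: T(n) = Θ(f(n)) = Θ(n^6).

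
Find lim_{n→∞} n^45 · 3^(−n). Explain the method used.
lim = 0

Exponentials with base > 1 dominate every fixed polynomial: for any fixed c, n^c / 3^n → 0 as n → ∞ (e.g. by the ratio test, or by writing 3^n = e^(n ln 3) and noting e^(n ln 3) / n^c → ∞). Hence n^45 · 3^(−n) = n^45 / 3^n → 0.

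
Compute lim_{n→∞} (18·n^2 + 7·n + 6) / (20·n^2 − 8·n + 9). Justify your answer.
lim = 18/20 = 9/10

For large n the leading n^2 terms dominate both numerator and denominator. Dividing top and bottom by n^2, every other term tends to 0, leaving 18/20 = 9/10.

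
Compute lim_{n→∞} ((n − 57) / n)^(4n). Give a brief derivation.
lim = e^(−228)

Rewrite as (1 − 57/n)^(4n). By the standard limit (1 + x/n)^n → e^x, we have (1 − 57/n)^n → e^(−57), and raising to the 4th power gives e^(−228).
More precisely, ln[(1 − 57/n)^(4n)] = 4n · ln(1 − 57/n) = 4n · (-57/n + O(1/n^2)) = -228 + O(1/n) → -228.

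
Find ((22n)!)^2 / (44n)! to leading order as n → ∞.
((22n)!)^2/(44n)! ~ ((2π·22n)^(1/2) / sqrt(2)) · 2^(−2·22n)  →  0

Write N = 22n. Stirling: N! ~ sqrt(2π N)(N/e)^N and (2N)! ~ sqrt(2π·2N)·(2N/e)^(2N).
  (N!)^2/(2N)! ~ (2π N)^(2/2) (N/e)^(2N) / [sqrt(2π·2N) (2N/e)^(2N)]
     = (2π N)^(2/2) / sqrt(2π·2N) · (N/(2N))^(2N)
     = (2π N)^((2−1)/2) / sqrt(2) · 2^(−2N).
Since 2^2 > 1, the factor 2^(−2N) decays exponentially, so the ratio → 0. Substituting N = 22n gives the stated form.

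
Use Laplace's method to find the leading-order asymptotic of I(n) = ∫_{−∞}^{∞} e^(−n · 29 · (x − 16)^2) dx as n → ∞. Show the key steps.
I(n) = sqrt(π/(29n))

Here φ(x) = 29 · (x − 16)^2 has its unique minimum at x* = 16 with φ(x*) = 0 and φ''(x*) = 58. Laplace's method gives
  I(n) ~ e^(−n φ(x*)) · sqrt(2π / (n · φ''(x*))) = sqrt(2π / (58n)) = sqrt(π/(29n)).
This is exact: substituting u = (x − 16)·sqrt(29n) gives I(n) = (1/sqrt(29n)) ∫_{−∞}^{∞} e^(−u^2) du = sqrt(π/(29n)).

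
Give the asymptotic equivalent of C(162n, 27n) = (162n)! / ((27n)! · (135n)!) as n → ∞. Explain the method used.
C(162n, 27n) ~ (46656/3125)^(27n) · sqrt(3/(5π·27n))

Write N = 27n. Apply Stirling to each factorial:
  (6N)! ~ sqrt(2π·6N) · (6N/e)^(6N),
  N! ~ sqrt(2π N) · (N/e)^N,
  (5N)! ~ sqrt(2π·5N) · (5N/e)^(5N).
The exponential factors combine to (6N)^(6N) / (N^N · (5N)^(5N)) = 6^(6N)/5^(5N) = (6^6/5^5)^N = (46656/3125)^N.
The square-root prefactors combine to sqrt(2π·6N) / (sqrt(2π N)·sqrt(2π·5N)) = sqrt(6 / (2π·5·N)) = sqrt(3/(5π·27n)).
Substituting N = 27n: C(162n, 27n) ~ (46656/3125)^(27n) · sqrt(3/(5π·27n)).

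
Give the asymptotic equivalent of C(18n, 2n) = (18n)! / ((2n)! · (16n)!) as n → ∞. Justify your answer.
C(18n, 2n) ~ (387420489/16777216)^(2n) · sqrt(9/(16π·2n))

Write N = 2n. Apply Stirling to each factorial:
  (9N)! ~ sqrt(2π·9N) · (9N/e)^(9N),
  N! ~ sqrt(2π N) · (N/e)^N,
  (8N)! ~ sqrt(2π·8N) · (8N/e)^(8N).
The exponential factors combine to (9N)^(9N) / (N^N · (8N)^(8N)) = 9^(9N)/8^(8N) = (9^9/8^8)^N = (387420489/16777216)^N.
The square-root prefactors combine to sqrt(2π·9N) / (sqrt(2π N)·sqrt(2π·8N)) = sqrt(9 / (2π·8·N)) = sqrt(9/(16π·2n)).
Substituting N = 2n: C(18n, 2n) ~ (387420489/16777216)^(2n) · sqrt(9/(16π·2n)).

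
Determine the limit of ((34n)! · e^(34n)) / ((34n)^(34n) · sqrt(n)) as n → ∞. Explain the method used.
lim = sqrt(2π·34)

Stirling: (34n)! ~ sqrt(2π·34n) · (34n/e)^(34n). Hence
  (34n)! · e^(34n) / (34n)^(34n) ~ sqrt(2π·34n).
Dividing by sqrt(n): sqrt(2π·34n) / sqrt(n) = sqrt(2π·34) · n^((1−1)/2), so the limit is sqrt(2π·34).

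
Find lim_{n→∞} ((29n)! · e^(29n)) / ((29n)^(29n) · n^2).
lim = 0

Stirling: (29n)! ~ sqrt(2π·29n) · (29n/e)^(29n). Hence
  (29n)! · e^(29n) / (29n)^(29n) ~ sqrt(2π·29n).
Dividing by n^2: sqrt(2π·29n) / n^2 = sqrt(2π·29) · n^((1−4)/2), so the expression behaves like sqrt(2π·29) · n^((1−4)/2) → 0.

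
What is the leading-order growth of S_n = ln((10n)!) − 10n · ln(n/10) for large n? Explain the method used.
S_n ~ 10n · (ln 100 − 1) + O(ln n)

Stirling: ln((10n)!) = 10n ln(10n) − 10n + O(ln n).
  S_n = 10n ln(10n) − 10n − 10n ln(n/10) + O(ln n)
      = 10n ln(10n) − 10n ln n + 10n ln 10 − 10n + O(ln n)
      = 10n ln 10 + 10n ln 10 − 10n + O(ln n)
      = 10n (ln 100 − 1) + O(ln n).
Numerically ln(100) − 1 ≈ 3.6052.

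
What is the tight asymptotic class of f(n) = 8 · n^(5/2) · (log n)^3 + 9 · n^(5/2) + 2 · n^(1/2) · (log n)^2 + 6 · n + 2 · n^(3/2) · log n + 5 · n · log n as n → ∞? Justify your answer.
f(n) ∈ Θ(n^(5/2) · (log n)^3)

Compare the terms by growth order. For large n, n^a · (log n)^b dominates n^a' · (log n)^b' iff a > a', or (a = a' and b > b'). Ranking the 6 terms shows the dominant one is 8 · n^(5/2) · (log n)^3. Hence f(n) ∈ Θ(n^(5/2) · (log n)^3).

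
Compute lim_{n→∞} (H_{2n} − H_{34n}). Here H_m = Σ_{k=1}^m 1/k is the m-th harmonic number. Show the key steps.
lim = ln(2/34) = −ln 17

Euler-Maclaurin gives H_m = ln m + γ + 1/(2m) + O(1/m^2). The γ and O(1/m) terms cancel in the difference:
  H_{2n} − H_{34n} = ln(2n) − ln(34n) + O(1/n) = ln(2/34) + O(1/n).
Hence the limit is ln(2/34) = −ln 17.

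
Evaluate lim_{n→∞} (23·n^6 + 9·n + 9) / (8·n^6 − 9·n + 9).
lim = 23/8

For large n the leading n^6 terms dominate both numerator and denominator. Dividing top and bottom by n^6, every other term tends to 0, leaving 23/8.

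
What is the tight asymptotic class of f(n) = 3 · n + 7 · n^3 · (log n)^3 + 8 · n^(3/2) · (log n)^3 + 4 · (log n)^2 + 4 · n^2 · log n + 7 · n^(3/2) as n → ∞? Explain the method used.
f(n) ∈ Θ(n^3 · (log n)^3)

Compare the terms by growth order. For large n, n^a · (log n)^b dominates n^a' · (log n)^b' iff a > a', or (a = a' and b > b'). Ranking the 6 terms shows the dominant one is 7 · n^3 · (log n)^3. Hence f(n) ∈ Θ(n^3 · (log n)^3).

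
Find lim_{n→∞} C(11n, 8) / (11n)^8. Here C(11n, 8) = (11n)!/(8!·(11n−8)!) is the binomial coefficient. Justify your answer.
lim = 1/8! = 1/40320

With N = 11n → ∞: C(N, 8) / N^8 = [N(N−1)…(N−7)] / (8! · N^8) = (1/8!) · 1 · (1 − 1/(11n)) · … · (1 − 7/(11n)). Each factor → 1 as N → ∞, so the limit is 1/8! = 1/40320.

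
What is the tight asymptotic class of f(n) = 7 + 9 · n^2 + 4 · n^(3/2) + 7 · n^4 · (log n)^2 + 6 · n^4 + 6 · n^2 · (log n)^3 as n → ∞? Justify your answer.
f(n) ∈ Θ(n^4 · (log n)^2)

Compare the terms by growth order. For large n, n^a · (log n)^b dominates n^a' · (log n)^b' iff a > a', or (a = a' and b > b'). Ranking the 6 terms shows the dominant one is 7 · n^4 · (log n)^2. Hence f(n) ∈ Θ(n^4 · (log n)^2).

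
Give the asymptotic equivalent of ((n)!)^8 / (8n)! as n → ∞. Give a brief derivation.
((n)!)^8/(8n)! ~ ((2π·n)^(7/2) / sqrt(8)) · 8^(−8·n)  →  0

Write N = n. Stirling: N! ~ sqrt(2π N)(N/e)^N and (8N)! ~ sqrt(2π·8N)·(8N/e)^(8N).
  (N!)^8/(8N)! ~ (2π N)^(8/2) (N/e)^(8N) / [sqrt(2π·8N) (8N/e)^(8N)]
     = (2π N)^(8/2) / sqrt(2π·8N) · (N/(8N))^(8N)
     = (2π N)^((8−1)/2) / sqrt(8) · 8^(−8N).
Since 8^8 > 1, the factor 8^(−8N) decays exponentially, so the ratio → 0. Substituting N = n gives the stated form.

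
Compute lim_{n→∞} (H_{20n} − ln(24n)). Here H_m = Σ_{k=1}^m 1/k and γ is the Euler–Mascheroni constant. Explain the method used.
lim = ln(5/6) + γ

By Euler-Maclaurin, H_m = ln m + γ + O(1/m). So
  H_{20n} − ln(24n) = ln(20n) + γ − ln(24n) + O(1/n)
                       = ln(20/24) + γ + O(1/n).
Hence the limit is ln(20/24) + γ (= ln(5/6)).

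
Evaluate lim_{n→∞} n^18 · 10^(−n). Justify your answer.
lim = 0

Exponentials with base > 1 dominate every fixed polynomial: for any fixed c, n^c / 10^n → 0 as n → ∞ (e.g. by the ratio test, or by writing 10^n = e^(n ln 10) and noting e^(n ln 10) / n^c → ∞). Hence n^18 · 10^(−n) = n^18 / 10^n → 0.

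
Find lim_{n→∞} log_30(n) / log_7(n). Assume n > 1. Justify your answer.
lim = ln(7) / ln(30) = log_30(7)

Change of base: log_30(n) = ln n / ln 30 and log_7(n) = ln n / ln 7. The ratio is (ln n / ln 30) · (ln 7 / ln n) = ln 7 / ln 30, a constant independent of n. So the limit is ln 7 / ln 30 = log_30(7).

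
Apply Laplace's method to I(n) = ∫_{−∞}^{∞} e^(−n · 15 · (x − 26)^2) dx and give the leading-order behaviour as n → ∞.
I(n) = sqrt(π/(15n))

Here φ(x) = 15 · (x − 26)^2 has its unique minimum at x* = 26 with φ(x*) = 0 and φ''(x*) = 30. Laplace's method gives
  I(n) ~ e^(−n φ(x*)) · sqrt(2π / (n · φ''(x*))) = sqrt(2π / (30n)) = sqrt(π/(15n)).
This is exact: substituting u = (x − 26)·sqrt(15n) gives I(n) = (1/sqrt(15n)) ∫_{−∞}^{∞} e^(−u^2) du = sqrt(π/(15n)).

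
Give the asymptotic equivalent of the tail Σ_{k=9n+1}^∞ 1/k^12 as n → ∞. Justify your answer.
Σ_{k>9n} 1/k^12 ~ 1/(11 · (9n)^11)

Compare to the integral: ∫_{9n}^∞ x^(−12) dx = [−x^(−11)/11]_{9n}^∞ = 1/((12−1)·(9n)^11). Euler-Maclaurin then gives
  Σ_{k>9n} 1/k^12 = ∫_{9n}^∞ dx/x^12 − 1/(2·(9n)^12) + O(1/(9n)^13).
(Equivalently this is ζ(12) − Σ_{k≤9n} 1/k^12.)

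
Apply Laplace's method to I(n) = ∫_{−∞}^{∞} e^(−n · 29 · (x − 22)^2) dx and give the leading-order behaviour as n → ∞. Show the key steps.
I(n) = sqrt(π/(29n))

Here φ(x) = 29 · (x − 22)^2 has its unique minimum at x* = 22 with φ(x*) = 0 and φ''(x*) = 58. Laplace's method gives
  I(n) ~ e^(−n φ(x*)) · sqrt(2π / (n · φ''(x*))) = sqrt(2π / (58n)) = sqrt(π/(29n)).
This is exact: substituting u = (x − 22)·sqrt(29n) gives I(n) = (1/sqrt(29n)) ∫_{−∞}^{∞} e^(−u^2) du = sqrt(π/(29n)).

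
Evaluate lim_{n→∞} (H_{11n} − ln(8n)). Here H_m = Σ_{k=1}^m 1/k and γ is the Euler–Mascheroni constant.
lim = ln(11/8) + γ

By Euler-Maclaurin, H_m = ln m + γ + O(1/m). So
  H_{11n} − ln(8n) = ln(11n) + γ − ln(8n) + O(1/n)
                       = ln(11/8) + γ + O(1/n).
Hence the limit is ln(11/8) + γ.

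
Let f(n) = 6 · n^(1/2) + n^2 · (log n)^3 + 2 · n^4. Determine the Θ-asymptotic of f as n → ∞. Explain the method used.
f(n) ∈ Θ(n^4)

Compare the terms by growth order. For large n, n^a · (log n)^b dominates n^a' · (log n)^b' iff a > a', or (a = a' and b > b'). Ranking the 3 terms shows the dominant one is 2 · n^4. Hence f(n) ∈ Θ(n^4).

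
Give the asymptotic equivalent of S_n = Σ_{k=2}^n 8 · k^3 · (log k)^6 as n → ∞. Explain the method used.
S_n ~ 2 · n^4 · (log n)^6

By integral comparison, S_n = ∫_1^n 8 · x^3 · (log x)^6 dx + O(n^3 · (log n)^6). For the integral, the leading term of ∫_1^n x^3 (log x)^6 dx is n^4/4 · (log n)^6 (by repeated integration by parts; each step lowers the log-exponent and produces a relatively O(1/log n) correction). Hence S_n ~ 2 · n^4 · (log n)^6.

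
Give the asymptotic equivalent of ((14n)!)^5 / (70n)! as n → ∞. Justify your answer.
((14n)!)^5/(70n)! ~ ((2π·14n)^(4/2) / sqrt(5)) · 5^(−5·14n)  →  0

Write N = 14n. Stirling: N! ~ sqrt(2π N)(N/e)^N and (5N)! ~ sqrt(2π·5N)·(5N/e)^(5N).
  (N!)^5/(5N)! ~ (2π N)^(5/2) (N/e)^(5N) / [sqrt(2π·5N) (5N/e)^(5N)]
     = (2π N)^(5/2) / sqrt(2π·5N) · (N/(5N))^(5N)
     = (2π N)^((5−1)/2) / sqrt(5) · 5^(−5N).
Since 5^5 > 1, the factor 5^(−5N) decays exponentially, so the ratio → 0. Substituting N = 14n gives the stated form.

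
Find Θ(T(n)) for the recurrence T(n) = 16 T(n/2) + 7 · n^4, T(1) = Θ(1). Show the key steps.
T(n) = Θ(n^4 log n)

log_2 16 = 4, and f(n) = 7 · n^4 = Θ(n^(log_2 16)). This is Case 2 of the master theorem: T(n) = Θ(f(n) · log n) = Θ(n^4 log n).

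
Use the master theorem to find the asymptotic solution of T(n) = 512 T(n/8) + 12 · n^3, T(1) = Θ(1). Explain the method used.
T(n) = Θ(n^3 log n)

log_8 512 = 3, and f(n) = 12 · n^3 = Θ(n^(log_8 512)). This is Case 2 of the master theorem: T(n) = Θ(f(n) · log n) = Θ(n^3 log n).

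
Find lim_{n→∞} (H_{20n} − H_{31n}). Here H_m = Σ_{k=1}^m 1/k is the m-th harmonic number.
lim = ln(20/31)

Euler-Maclaurin gives H_m = ln m + γ + 1/(2m) + O(1/m^2). The γ and O(1/m) terms cancel in the difference:
  H_{20n} − H_{31n} = ln(20n) − ln(31n) + O(1/n) = ln(20/31) + O(1/n).
Hence the limit is ln(20/31).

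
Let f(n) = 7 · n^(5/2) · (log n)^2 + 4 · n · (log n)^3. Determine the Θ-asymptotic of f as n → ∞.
f(n) ∈ Θ(n^(5/2) · (log n)^2)

Compare the terms by growth order. For large n, n^a · (log n)^b dominates n^a' · (log n)^b' iff a > a', or (a = a' and b > b'). Ranking the 2 terms shows the dominant one is 7 · n^(5/2) · (log n)^2. Hence f(n) ∈ Θ(n^(5/2) · (log n)^2).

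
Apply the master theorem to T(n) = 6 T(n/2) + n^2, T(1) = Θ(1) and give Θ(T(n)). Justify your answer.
T(n) = Θ(n^(log_2 6))

Master theorem: compare f(n) = n^2 to n^(log_2 6) where log_2 6 ≈ 2.585. Since 2 < log_2 6, we have f(n) = O(n^(log_2 6 − ε)) for some ε > 0 — Case 1. Hence T(n) = Θ(n^(log_2 6)).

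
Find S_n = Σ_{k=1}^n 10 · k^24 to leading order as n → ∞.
S_n ~ 2 · n^25 / 5

By integral comparison (Euler-Maclaurin), Σ_{k=1}^n 10 · k^24 = 10 · ∫_0^n x^24 dx + O(n^24) = 10 · n^25/25 = 2 · n^25 / 5 + O(n^24). (Equivalently, Faulhaber's formula gives the same leading term.)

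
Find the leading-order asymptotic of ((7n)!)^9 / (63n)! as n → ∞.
((7n)!)^9/(63n)! ~ ((2π·7n)^(8/2) / 3) · 9^(−9·7n)  →  0

Write N = 7n. Stirling: N! ~ sqrt(2π N)(N/e)^N and (9N)! ~ sqrt(2π·9N)·(9N/e)^(9N).
  (N!)^9/(9N)! ~ (2π N)^(9/2) (N/e)^(9N) / [sqrt(2π·9N) (9N/e)^(9N)]
     = (2π N)^(9/2) / sqrt(2π·9N) · (N/(9N))^(9N)
     = (2π N)^((9−1)/2) / 3 · 9^(−9N).
Since 9^9 > 1, the factor 9^(−9N) decays exponentially, so the ratio → 0. Substituting N = 7n gives the stated form.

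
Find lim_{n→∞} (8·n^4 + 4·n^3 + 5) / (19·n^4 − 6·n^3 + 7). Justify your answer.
lim = 8/19

For large n the leading n^4 terms dominate both numerator and denominator. Dividing top and bottom by n^4, every other term tends to 0, leaving 8/19.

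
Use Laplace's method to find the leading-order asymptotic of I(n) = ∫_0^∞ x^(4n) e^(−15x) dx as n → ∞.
I(n) ~ (sqrt(2π·4n) / 15) · (4n/(15e))^(4n)

Write the integrand as exp(4n ln x − 15x) and set f(x) = 4n ln x − 15x. Then f'(x) = 4n/x − 15 = 0 at x* = 4n/15, and f''(x*) = −4n/x*^2 = −15^2/(4n). Laplace's method (interior maximum) gives
  I(n) ~ e^(f(x*)) · sqrt(2π / |f''(x*)|)
        = exp(4n ln(4n/15) − 4n) · sqrt(2π · 4n / 15^2)
        = (4n/15)^(4n) e^(−4n) · sqrt(2π·4n) / 15
        = (sqrt(2π·4n) / 15) · (4n/(15e))^(4n).
This matches Γ(4n+1)/15^(4n+1) with Stirling applied to Γ.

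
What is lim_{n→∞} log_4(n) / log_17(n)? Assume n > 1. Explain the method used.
lim = ln(17) / ln(4) = log_4(17)

Change of base: log_4(n) = ln n / ln 4 and log_17(n) = ln n / ln 17. The ratio is (ln n / ln 4) · (ln 17 / ln n) = ln 17 / ln 4, a constant independent of n. So the limit is ln 17 / ln 4 = log_4(17).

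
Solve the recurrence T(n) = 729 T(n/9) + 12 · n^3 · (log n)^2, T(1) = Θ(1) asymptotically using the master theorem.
T(n) = Θ(n^3 · (log n)^3)

Here log_9 729 = 3 and f(n) = 12 · n^3 · (log n)^2 = Θ(n^(log_9 729) · (log n)^2). This is the extended Case 2 of the master theorem (f matches the critical exponent up to log factors), giving T(n) = Θ(n^(log_9 729) · (log n)^(2+1)) = Θ(n^3 · (log n)^3).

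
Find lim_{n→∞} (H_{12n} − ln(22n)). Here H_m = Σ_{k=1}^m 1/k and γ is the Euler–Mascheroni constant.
lim = ln(6/11) + γ

By Euler-Maclaurin, H_m = ln m + γ + O(1/m). So
  H_{12n} − ln(22n) = ln(12n) + γ − ln(22n) + O(1/n)
                       = ln(12/22) + γ + O(1/n).
Hence the limit is ln(12/22) + γ (= ln(6/11)).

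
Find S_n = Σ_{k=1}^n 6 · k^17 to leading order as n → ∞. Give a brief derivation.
S_n ~ n^18 / 3

By integral comparison (Euler-Maclaurin), Σ_{k=1}^n 6 · k^17 = 6 · ∫_0^n x^17 dx + O(n^17) = 6 · n^18/18 = n^18 / 3 + O(n^17). (Equivalently, Faulhaber's formula gives the same leading term.)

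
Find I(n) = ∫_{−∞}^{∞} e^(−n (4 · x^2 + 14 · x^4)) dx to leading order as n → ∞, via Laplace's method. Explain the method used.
I(n) ~ sqrt(π/(4n))

φ(x) = 4 · x^2 + 14 · x^4 has its unique global minimum at x* = 0 (since φ'(x) = 8x + 56x^3 = 0 only at x = 0 for real x with both coefficients positive, and φ → ∞ as |x| → ∞). At x* = 0, φ(0) = 0 and φ''(0) = 8. Laplace's method then gives
  I(n) ~ sqrt(2π / (n · φ''(0))) · e^(−n φ(0)) = sqrt(2π / (8n)) = sqrt(π/(4n)).
The 14 · x^4 term contributes only at subleading order (an O(1/n) relative correction).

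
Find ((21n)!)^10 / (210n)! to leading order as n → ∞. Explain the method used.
((21n)!)^10/(210n)! ~ ((2π·21n)^(9/2) / sqrt(10)) · 10^(−10·21n)  →  0

Write N = 21n. Stirling: N! ~ sqrt(2π N)(N/e)^N and (10N)! ~ sqrt(2π·10N)·(10N/e)^(10N).
  (N!)^10/(10N)! ~ (2π N)^(10/2) (N/e)^(10N) / [sqrt(2π·10N) (10N/e)^(10N)]
     = (2π N)^(10/2) / sqrt(2π·10N) · (N/(10N))^(10N)
     = (2π N)^((10−1)/2) / sqrt(10) · 10^(−10N).
Since 10^10 > 1, the factor 10^(−10N) decays exponentially, so the ratio → 0. Substituting N = 21n gives the stated form.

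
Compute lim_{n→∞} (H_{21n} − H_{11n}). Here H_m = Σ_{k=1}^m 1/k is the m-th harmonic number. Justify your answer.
lim = ln(21/11)

Euler-Maclaurin gives H_m = ln m + γ + 1/(2m) + O(1/m^2). The γ and O(1/m) terms cancel in the difference:
  H_{21n} − H_{11n} = ln(21n) − ln(11n) + O(1/n) = ln(21/11) + O(1/n).
Hence the limit is ln(21/11).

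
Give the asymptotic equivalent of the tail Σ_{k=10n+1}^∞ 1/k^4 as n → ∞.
Σ_{k>10n} 1/k^4 ~ 1/(3 · (10n)^3)

Compare to the integral: ∫_{10n}^∞ x^(−4) dx = [−x^(−3)/3]_{10n}^∞ = 1/((4−1)·(10n)^3). Euler-Maclaurin then gives
  Σ_{k>10n} 1/k^4 = ∫_{10n}^∞ dx/x^4 − 1/(2·(10n)^4) + O(1/(10n)^5).
(Equivalently this is ζ(4) − Σ_{k≤10n} 1/k^4.)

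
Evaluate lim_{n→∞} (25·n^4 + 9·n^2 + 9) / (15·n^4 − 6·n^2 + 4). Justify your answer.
lim = 25/15 = 5/3

For large n the leading n^4 terms dominate both numerator and denominator. Dividing top and bottom by n^4, every other term tends to 0, leaving 25/15 = 5/3.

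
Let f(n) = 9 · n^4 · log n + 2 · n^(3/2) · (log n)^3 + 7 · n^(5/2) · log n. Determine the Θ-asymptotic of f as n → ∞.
f(n) ∈ Θ(n^4 · log n)

Compare the terms by growth order. For large n, n^a · (log n)^b dominates n^a' · (log n)^b' iff a > a', or (a = a' and b > b'). Ranking the 3 terms shows the dominant one is 9 · n^4 · log n. Hence f(n) ∈ Θ(n^4 · log n).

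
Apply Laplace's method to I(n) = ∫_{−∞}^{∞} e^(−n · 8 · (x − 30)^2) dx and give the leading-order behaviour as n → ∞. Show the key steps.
I(n) = sqrt(π/(8n))

Here φ(x) = 8 · (x − 30)^2 has its unique minimum at x* = 30 with φ(x*) = 0 and φ''(x*) = 16. Laplace's method gives
  I(n) ~ e^(−n φ(x*)) · sqrt(2π / (n · φ''(x*))) = sqrt(2π / (16n)) = sqrt(π/(8n)).
This is exact: substituting u = (x − 30)·sqrt(8n) gives I(n) = (1/sqrt(8n)) ∫_{−∞}^{∞} e^(−u^2) du = sqrt(π/(8n)).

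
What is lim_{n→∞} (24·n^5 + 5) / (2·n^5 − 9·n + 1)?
lim = 24/2 = 12

For large n the leading n^5 terms dominate both numerator and denominator. Dividing top and bottom by n^5, every other term tends to 0, leaving 24/2 = 12.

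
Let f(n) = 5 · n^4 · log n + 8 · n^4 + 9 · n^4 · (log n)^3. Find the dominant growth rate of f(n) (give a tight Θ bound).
f(n) ∈ Θ(n^4 · (log n)^3)

Compare the terms by growth order. For large n, n^a · (log n)^b dominates n^a' · (log n)^b' iff a > a', or (a = a' and b > b'). Ranking the 3 terms shows the dominant one is 9 · n^4 · (log n)^3. Hence f(n) ∈ Θ(n^4 · (log n)^3).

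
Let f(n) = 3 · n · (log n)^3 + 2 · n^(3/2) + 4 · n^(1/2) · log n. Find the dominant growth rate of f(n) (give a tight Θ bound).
f(n) ∈ Θ(n^(3/2))

Compare the terms by growth order. For large n, n^a · (log n)^b dominates n^a' · (log n)^b' iff a > a', or (a = a' and b > b'). Ranking the 3 terms shows the dominant one is 2 · n^(3/2). Hence f(n) ∈ Θ(n^(3/2)).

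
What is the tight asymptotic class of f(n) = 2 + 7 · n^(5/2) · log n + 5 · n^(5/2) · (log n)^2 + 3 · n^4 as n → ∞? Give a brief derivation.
f(n) ∈ Θ(n^4)

Compare the terms by growth order. For large n, n^a · (log n)^b dominates n^a' · (log n)^b' iff a > a', or (a = a' and b > b'). Ranking the 4 terms shows the dominant one is 3 · n^4. Hence f(n) ∈ Θ(n^4).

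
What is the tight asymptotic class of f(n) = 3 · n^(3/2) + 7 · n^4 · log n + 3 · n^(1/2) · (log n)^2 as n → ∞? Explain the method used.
f(n) ∈ Θ(n^4 · log n)

Compare the terms by growth order. For large n, n^a · (log n)^b dominates n^a' · (log n)^b' iff a > a', or (a = a' and b > b'). Ranking the 3 terms shows the dominant one is 7 · n^4 · log n. Hence f(n) ∈ Θ(n^4 · log n).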